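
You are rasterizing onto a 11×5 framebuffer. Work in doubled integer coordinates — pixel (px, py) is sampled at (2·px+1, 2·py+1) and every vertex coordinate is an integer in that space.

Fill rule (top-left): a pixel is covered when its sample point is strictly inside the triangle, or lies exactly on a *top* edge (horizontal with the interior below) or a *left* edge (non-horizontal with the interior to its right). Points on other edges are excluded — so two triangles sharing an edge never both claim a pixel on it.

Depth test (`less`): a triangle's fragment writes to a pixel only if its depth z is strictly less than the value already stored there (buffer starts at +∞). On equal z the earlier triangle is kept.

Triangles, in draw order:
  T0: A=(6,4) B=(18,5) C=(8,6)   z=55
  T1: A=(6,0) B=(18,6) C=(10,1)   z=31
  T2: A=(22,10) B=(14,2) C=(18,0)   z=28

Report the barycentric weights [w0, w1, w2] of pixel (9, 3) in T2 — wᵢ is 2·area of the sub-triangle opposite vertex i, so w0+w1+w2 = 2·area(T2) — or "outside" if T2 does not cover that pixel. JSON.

T0:
  2·area = 22
  edge (6, 4)→(18, 5): d=(12,1) right/bottom  bias=-1
  edge (18, 5)→(8, 6): d=(-10,1) right/bottom  bias=-1
  edge (8, 6)→(6, 4): d=(-2,-2) top-left  bias=+0
    (1,0)@(3, 1): e=[-33,55,0] → ·  [on edge]
    (2,1)@(5, 3): e=[-11,33,0] → ·  [on edge]
    (3,2)@(7, 5): e=[11,11,0] → █  [on edge]
    (4,2)@(9, 5): e=[9,9,4] → █
    (5,2)@(11, 5): e=[7,7,8] → █
    (6,2)@(13, 5): e=[5,5,12] → █
    (7,2)@(15, 5): e=[3,3,16] → █
    (8,2)@(17, 5): e=[1,1,20] → █
    (9,2)@(19, 5): e=[-1,-1,24] → ·
    (3,3)@(7, 7): e=[35,-9,-4] → ·
    (4,3)@(9, 7): e=[33,-11,0] → ·  [on edge]
    (5,3)@(11, 7): e=[31,-13,4] → ·
    (5,4)@(11, 9): e=[55,-33,0] → ·  [on edge]
  covered (6 px):
    · · · · · · · · · · ·
    · · · · · · · · · · ·
    · · · █ █ █ █ █ █ · ·
    · · · · · · · · · · ·
    · · · · · · · · · · ·
T1:
  2·area = 12  (B↔C swapped to make it positive)
  edge (6, 0)→(10, 1): d=(4,1) right/bottom  bias=-1
  edge (10, 1)→(18, 6): d=(8,5) right/bottom  bias=-1
  edge (18, 6)→(6, 0): d=(-12,-6) top-left  bias=+0
    (4,0)@(9, 1): e=[1,5,6] → █
    (5,0)@(11, 1): e=[-1,-5,18] → ·
    (4,1)@(9, 3): e=[9,21,-18] → ·
    (6,1)@(13, 3): e=[5,1,6] → █
    (7,1)@(15, 3): e=[3,-9,18] → ·
    (6,2)@(13, 5): e=[13,17,-18] → ·
  covered (2 px):
    · · · · █ · · · · · ·
    · · · · · · █ · · · ·
    · · · · · · · · · · ·
    · · · · · · · · · · ·
    · · · · · · · · · · ·
T2:
  2·area = 48
  edge (22, 10)→(14, 2): d=(-8,-8) top-left  bias=+0
  edge (14, 2)→(18, 0): d=(4,-2) top-left  bias=+0
  edge (18, 0)→(22, 10): d=(4,10) right/bottom  bias=-1
    (6,0)@(13, 1): e=[0,-6,54] → ·  [on edge]
    (8,0)@(17, 1): e=[32,2,14] → █
    (9,0)@(19, 1): e=[48,6,-6] → ·
    (7,1)@(15, 3): e=[0,6,42] → █  [on edge]
    (9,1)@(19, 3): e=[32,14,2] → █
    (10,1)@(21, 3): e=[48,18,-18] → ·
    (7,2)@(15, 5): e=[-16,14,50] → ·
    (8,2)@(17, 5): e=[0,18,30] → █  [on edge]
    (10,2)@(21, 5): e=[32,26,-10] → ·
    (8,3)@(17, 7): e=[-16,26,38] → ·
    (9,3)@(19, 7): e=[0,30,18] → █  [on edge]
    (10,3)@(21, 7): e=[16,34,-2] → ·
    (10,4)@(21, 9): e=[0,42,6] → █  [on edge]
  covered (8 px):
    · · · · · · · · █ · ·
    · · · · · · · █ █ █ ·
    · · · · · · · · █ █ ·
    · · · · · · · · · █ ·
    · · · · · · · · · · █

Answer: [30,18,0]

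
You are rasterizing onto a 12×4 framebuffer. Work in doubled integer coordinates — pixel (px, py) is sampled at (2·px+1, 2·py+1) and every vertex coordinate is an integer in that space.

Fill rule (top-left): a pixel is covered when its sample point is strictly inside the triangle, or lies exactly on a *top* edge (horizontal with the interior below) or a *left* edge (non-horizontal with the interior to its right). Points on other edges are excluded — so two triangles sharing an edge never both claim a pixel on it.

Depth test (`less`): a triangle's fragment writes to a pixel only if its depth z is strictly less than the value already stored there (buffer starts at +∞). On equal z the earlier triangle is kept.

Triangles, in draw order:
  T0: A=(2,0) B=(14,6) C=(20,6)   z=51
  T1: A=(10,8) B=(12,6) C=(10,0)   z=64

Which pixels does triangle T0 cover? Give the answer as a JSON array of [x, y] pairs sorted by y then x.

T0:
  2·area = 36  (B↔C swapped to make it positive)
  edge (2, 0)→(20, 6): d=(18,6) right/bottom  bias=-1
  edge (20, 6)→(14, 6): d=(-6,0) right/bottom  bias=-1
  edge (14, 6)→(2, 0): d=(-12,-6) top-left  bias=+0
    (2,0)@(5, 1): e=[0,30,6] → .  [on edge]
    (4,1)@(9, 3): e=[12,18,6] → X
    (5,1)@(11, 3): e=[0,18,18] → .  [on edge]
    (4,2)@(9, 5): e=[48,6,-18] → .
    (6,2)@(13, 5): e=[24,6,6] → X
    (7,2)@(15, 5): e=[12,6,18] → X
    (8,2)@(17, 5): e=[0,6,30] → .  [on edge]
    (6,3)@(13, 7): e=[60,-6,-18] → .
    (7,3)@(15, 7): e=[48,-6,-6] → .
    (11,3)@(23, 7): e=[0,-6,42] → .  [on edge]
  covered (3 px):
    . . . . . . . . . . . .
    . . . . X . . . . . . .
    . . . . . . X X . . . .
    . . . . . . . . . . . .
T1:
  2·area = 16  (B↔C swapped to make it positive)
  edge (10, 8)→(10, 0): d=(0,-8) top-left  bias=+0
  edge (10, 0)→(12, 6): d=(2,6) right/bottom  bias=-1
  edge (12, 6)→(10, 8): d=(-2,2) right/bottom  bias=-1
    (8,0)@(17, 1): e=[56,-40,0] → .  [on edge]
    (5,1)@(11, 3): e=[8,0,8] → .  [on edge]
    (7,1)@(15, 3): e=[40,-24,0] → .  [on edge]
    (5,2)@(11, 5): e=[8,4,4] → X
    (6,2)@(13, 5): e=[24,-8,0] → .  [on edge]
    (5,3)@(11, 7): e=[8,8,0] → .  [on edge]
  covered (1 px):
    . . . . . . . . . . . .
    . . . . . . . . . . . .
    . . . . . X . . . . . .
    . . . . . . . . . . . .

Answer: [[4,1],[6,2],[7,2]]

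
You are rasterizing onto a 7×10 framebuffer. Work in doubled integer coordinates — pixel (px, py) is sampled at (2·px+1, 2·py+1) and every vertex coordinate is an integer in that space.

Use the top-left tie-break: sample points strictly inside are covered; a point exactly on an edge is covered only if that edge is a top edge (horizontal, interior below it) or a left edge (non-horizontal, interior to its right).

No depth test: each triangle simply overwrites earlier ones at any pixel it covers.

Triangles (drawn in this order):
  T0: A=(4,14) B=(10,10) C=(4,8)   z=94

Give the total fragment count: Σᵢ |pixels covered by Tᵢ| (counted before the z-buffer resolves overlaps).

T0:
  2·area = 36  (B↔C swapped to make it positive)
  edge (4, 14)→(4, 8): d=(0,-6) top-left  bias=+0
  edge (4, 8)→(10, 10): d=(6,2) right/bottom  bias=-1
  edge (10, 10)→(4, 14): d=(-6,4) right/bottom  bias=-1
    (0,3)@(1, 7): e=[-18,0,54] → .  [on edge]
    (2,4)@(5, 9): e=[6,4,26] → X
    (3,4)@(7, 9): e=[18,0,18] → .  [on edge]
    (2,5)@(5, 11): e=[6,16,14] → X
    (3,5)@(7, 11): e=[18,12,6] → X
    (4,5)@(9, 11): e=[30,8,-2] → .
    (6,5)@(13, 11): e=[54,0,-18] → .  [on edge]
    (2,6)@(5, 13): e=[6,28,2] → X
    (3,6)@(7, 13): e=[18,24,-6] → .
    (2,7)@(5, 15): e=[6,40,-10] → .
  covered (4 px):
    . . . . . . .
    . . . . . . .
    . . . . . . .
    . . . . . . .
    . . X . . . .
    . . X X . . .
    . . X . . . .
    . . . . . . .
    . . . . . . .
    . . . . . . .

Result: 4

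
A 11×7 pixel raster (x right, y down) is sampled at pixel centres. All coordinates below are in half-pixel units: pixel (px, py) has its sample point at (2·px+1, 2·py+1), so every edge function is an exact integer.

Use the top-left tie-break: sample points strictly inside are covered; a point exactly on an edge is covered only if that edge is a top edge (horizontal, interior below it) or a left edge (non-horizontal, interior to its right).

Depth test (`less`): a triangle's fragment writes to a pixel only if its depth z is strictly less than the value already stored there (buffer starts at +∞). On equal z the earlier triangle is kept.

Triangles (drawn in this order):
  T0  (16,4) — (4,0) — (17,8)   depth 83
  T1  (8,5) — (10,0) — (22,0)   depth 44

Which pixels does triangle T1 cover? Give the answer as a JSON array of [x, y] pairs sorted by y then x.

T0:
  2·area = 44  (B↔C swapped to make it positive)
  edge (16, 4)→(17, 8): d=(1,4) right/bottom  bias=-1
  edge (17, 8)→(4, 0): d=(-13,-8) top-left  bias=+0
  edge (4, 0)→(16, 4): d=(12,4) right/bottom  bias=-1
    (3,0)@(7, 1): e=[33,11,0] → .  [on edge]
    (4,1)@(9, 3): e=[27,1,16] → X
    (5,1)@(11, 3): e=[19,17,8] → X
    (6,1)@(13, 3): e=[11,33,0] → .  [on edge]
    (4,2)@(9, 5): e=[29,-25,40] → .
    (5,2)@(11, 5): e=[21,-9,32] → .
    (6,2)@(13, 5): e=[13,7,24] → X
    (7,2)@(15, 5): e=[5,23,16] → X
    (8,2)@(17, 5): e=[-3,39,8] → .
    (9,2)@(19, 5): e=[-11,55,0] → .  [on edge]
    (6,3)@(13, 7): e=[15,-19,48] → .
    (7,3)@(15, 7): e=[7,-3,40] → .
  covered (4 px):
    . . . . . . . . . . .
    . . . . X X . . . . .
    . . . . . . X X . . .
    . . . . . . . . . . .
    . . . . . . . . . . .
    . . . . . . . . . . .
    . . . . . . . . . . .
T1:
  2·area = 60
  edge (8, 5)→(10, 0): d=(2,-5) top-left  bias=+0
  edge (10, 0)→(22, 0): d=(12,0) top-left  bias=+0
  edge (22, 0)→(8, 5): d=(-14,5) right/bottom  bias=-1
    (5,0)@(11, 1): e=[7,12,41] → X
    (6,0)@(13, 1): e=[17,12,31] → X
    (7,0)@(15, 1): e=[27,12,21] → X
    (8,0)@(17, 1): e=[37,12,11] → X
    (9,0)@(19, 1): e=[47,12,1] → X
    (10,0)@(21, 1): e=[57,12,-9] → .
    (4,1)@(9, 3): e=[1,36,23] → X
    (7,1)@(15, 3): e=[31,36,-7] → .
    (8,1)@(17, 3): e=[41,36,-17] → .
    (9,1)@(19, 3): e=[51,36,-27] → .
    (4,2)@(9, 5): e=[5,60,-5] → .
    (5,2)@(11, 5): e=[15,60,-15] → .
  covered (8 px):
    . . . . . X X X X X .
    . . . . X X X . . . .
    . . . . . . . . . . .
    . . . . . . . . . . .
    . . . . . . . . . . .
    . . . . . . . . . . .
    . . . . . . . . . . .

Answer: [[5,0],[6,0],[7,0],[8,0],[9,0],[4,1],[5,1],[6,1]]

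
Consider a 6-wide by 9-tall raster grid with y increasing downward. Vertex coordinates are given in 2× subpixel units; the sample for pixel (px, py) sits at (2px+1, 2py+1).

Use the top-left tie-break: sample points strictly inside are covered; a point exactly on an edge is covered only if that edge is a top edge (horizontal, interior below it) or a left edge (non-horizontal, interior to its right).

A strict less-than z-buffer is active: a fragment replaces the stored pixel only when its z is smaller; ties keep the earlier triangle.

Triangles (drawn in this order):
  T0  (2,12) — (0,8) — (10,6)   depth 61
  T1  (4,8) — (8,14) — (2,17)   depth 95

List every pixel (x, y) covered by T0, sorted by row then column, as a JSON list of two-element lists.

T0:
  2·area = 44
  edge (2, 12)→(0, 8): d=(-2,-4) top-left  bias=+0
  edge (0, 8)→(10, 6): d=(10,-2) top-left  bias=+0
  edge (10, 6)→(2, 12): d=(-8,6) right/bottom  bias=-1
    (2,3)@(5, 7): e=[22,0,22] → X  [on edge]
    (3,3)@(7, 7): e=[30,4,10] → X
    (4,3)@(9, 7): e=[38,8,-2] → .
    (0,4)@(1, 9): e=[2,12,30] → X
    (1,4)@(3, 9): e=[10,16,18] → X
    (3,4)@(7, 9): e=[26,24,-6] → .
    (0,5)@(1, 11): e=[-2,32,14] → .
    (1,5)@(3, 11): e=[6,36,2] → X
    (2,5)@(5, 11): e=[14,40,-10] → .
    (1,6)@(3, 13): e=[2,56,-14] → .
  covered (6 px):
    . . . . . .
    . . . . . .
    . . . . . .
    . . X X . .
    X X X . . .
    . X . . . .
    . . . . . .
    . . . . . .
    . . . . . .
T1:
  2·area = 48
  edge (4, 8)→(8, 14): d=(4,6) right/bottom  bias=-1
  edge (8, 14)→(2, 17): d=(-6,3) right/bottom  bias=-1
  edge (2, 17)→(4, 8): d=(2,-9) top-left  bias=+0
    (2,5)@(5, 11): e=[6,27,15] → X
    (3,5)@(7, 11): e=[-6,21,33] → .
    (1,6)@(3, 13): e=[26,21,1] → X
    (3,6)@(7, 13): e=[2,9,37] → X
    (4,6)@(9, 13): e=[-10,3,55] → .
    (1,7)@(3, 15): e=[34,9,5] → X
    (3,7)@(7, 15): e=[10,-3,41] → .
    (1,8)@(3, 17): e=[42,-3,9] → .
    (2,8)@(5, 17): e=[30,-9,27] → .
  covered (6 px):
    . . . . . .
    . . . . . .
    . . . . . .
    . . . . . .
    . . . . . .
    . . X . . .
    . X X X . .
    . X X . . .
    . . . . . .

Final: [[2,3],[3,3],[0,4],[1,4],[2,4],[1,5]]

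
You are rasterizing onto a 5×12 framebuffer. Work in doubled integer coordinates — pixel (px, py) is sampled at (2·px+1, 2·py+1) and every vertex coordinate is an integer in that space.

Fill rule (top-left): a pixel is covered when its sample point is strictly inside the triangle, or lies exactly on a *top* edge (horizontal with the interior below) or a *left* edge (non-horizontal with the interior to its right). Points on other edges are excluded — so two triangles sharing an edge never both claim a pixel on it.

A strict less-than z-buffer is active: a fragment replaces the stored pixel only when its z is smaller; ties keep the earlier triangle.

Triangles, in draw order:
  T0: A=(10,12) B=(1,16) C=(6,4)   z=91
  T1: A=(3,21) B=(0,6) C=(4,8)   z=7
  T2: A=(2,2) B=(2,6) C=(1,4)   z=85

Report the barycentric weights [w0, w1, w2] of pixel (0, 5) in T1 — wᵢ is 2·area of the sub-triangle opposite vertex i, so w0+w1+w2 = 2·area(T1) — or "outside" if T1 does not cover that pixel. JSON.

T0:
  2·area = 88
  edge (10, 12)→(1, 16): d=(-9,4) right/bottom  bias=-1
  edge (1, 16)→(6, 4): d=(5,-12) top-left  bias=+0
  edge (6, 4)→(10, 12): d=(4,8) right/bottom  bias=-1
    (2,3)@(5, 7): e=[65,3,20] → #
    (3,3)@(7, 7): e=[57,27,4] → #
    (4,3)@(9, 7): e=[49,51,-12] → ·
    (2,4)@(5, 9): e=[47,13,28] → #
    (4,4)@(9, 9): e=[31,61,-4] → ·
    (2,5)@(5, 11): e=[29,23,36] → #
    (4,5)@(9, 11): e=[13,71,4] → #
    (1,6)@(3, 13): e=[19,9,60] → #
    (4,6)@(9, 13): e=[-5,81,12] → ·
    (1,7)@(3, 15): e=[1,19,68] → #
    (2,7)@(5, 15): e=[-7,43,52] → ·
    (3,7)@(7, 15): e=[-15,67,36] → ·
  covered (11 px):
    · · · · ·
    · · · · ·
    · · · · ·
    · · # # ·
    · · # # ·
    · · # # #
    · # # # ·
    · # · · ·
    · · · · ·
    · · · · ·
    · · · · ·
    · · · · ·
T1:
  2·area = 54
  edge (3, 21)→(0, 6): d=(-3,-15) top-left  bias=+0
  edge (0, 6)→(4, 8): d=(4,2) right/bottom  bias=-1
  edge (4, 8)→(3, 21): d=(-1,13) right/bottom  bias=-1
    (0,3)@(1, 7): e=[12,2,40] → #
    (1,3)@(3, 7): e=[42,-2,14] → ·
    (0,4)@(1, 9): e=[6,10,38] → #
    (1,4)@(3, 9): e=[36,6,12] → #
    (2,4)@(5, 9): e=[66,2,-14] → ·
    (0,5)@(1, 11): e=[0,18,36] → #  [on edge]
    (2,5)@(5, 11): e=[60,10,-16] → ·
    (0,6)@(1, 13): e=[-6,26,34] → ·
    (1,6)@(3, 13): e=[24,22,8] → #
    (2,6)@(5, 13): e=[54,18,-18] → ·
    (1,7)@(3, 15): e=[18,30,6] → #
    (2,7)@(5, 15): e=[48,26,-20] → ·
    (1,10)@(3, 21): e=[0,54,0] → ·  [on edge]
  covered (9 px):
    · · · · ·
    · · · · ·
    · · · · ·
    # · · · ·
    # # · · ·
    # # · · ·
    · # · · ·
    · # · · ·
    · # · · ·
    · # · · ·
    · · · · ·
    · · · · ·
T2:
  2·area = 4
  edge (2, 2)→(2, 6): d=(0,4) right/bottom  bias=-1
  edge (2, 6)→(1, 4): d=(-1,-2) top-left  bias=+0
  edge (1, 4)→(2, 2): d=(1,-2) top-left  bias=+0
  covered (0 px):
    · · · · ·
    · · · · ·
    · · · · ·
    · · · · ·
    · · · · ·
    · · · · ·
    · · · · ·
    · · · · ·
    · · · · ·
    · · · · ·
    · · · · ·
    · · · · ·

Result: [18,36,0]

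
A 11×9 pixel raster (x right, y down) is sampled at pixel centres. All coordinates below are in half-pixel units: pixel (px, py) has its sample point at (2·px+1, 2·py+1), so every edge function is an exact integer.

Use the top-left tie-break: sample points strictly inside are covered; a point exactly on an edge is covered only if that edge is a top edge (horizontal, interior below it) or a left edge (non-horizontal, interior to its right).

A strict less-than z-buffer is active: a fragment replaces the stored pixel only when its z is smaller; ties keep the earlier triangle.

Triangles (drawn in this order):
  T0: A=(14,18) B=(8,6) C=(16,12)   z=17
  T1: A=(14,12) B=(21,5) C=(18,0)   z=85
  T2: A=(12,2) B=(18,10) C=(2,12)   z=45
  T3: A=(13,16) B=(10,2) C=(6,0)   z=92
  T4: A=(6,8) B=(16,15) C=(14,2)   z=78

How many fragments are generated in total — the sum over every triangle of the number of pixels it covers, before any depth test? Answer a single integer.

T0:
  2·area = 60
  edge (14, 18)→(8, 6): d=(-6,-12) top-left  bias=+0
  edge (8, 6)→(16, 12): d=(8,6) right/bottom  bias=-1
  edge (16, 12)→(14, 18): d=(-2,6) right/bottom  bias=-1
    (9,1)@(19, 3): e=[150,-90,0] → ·  [on edge]
    (4,3)@(9, 7): e=[6,2,52] → █
    (5,3)@(11, 7): e=[30,-10,40] → ·
    (4,4)@(9, 9): e=[-6,18,48] → ·
    (5,4)@(11, 9): e=[18,6,36] → █
    (6,4)@(13, 9): e=[42,-6,24] → ·
    (8,4)@(17, 9): e=[90,-30,0] → ·  [on edge]
    (5,5)@(11, 11): e=[6,22,32] → █
    (6,5)@(13, 11): e=[30,10,20] → █
    (7,5)@(15, 11): e=[54,-2,8] → ·
    (5,6)@(11, 13): e=[-6,38,28] → ·
    (6,6)@(13, 13): e=[18,26,16] → █
    (7,7)@(15, 15): e=[30,30,0] → ·  [on edge]
  covered (7 px):
    · · · · · · · · · · ·
    · · · · · · · · · · ·
    · · · · · · · · · · ·
    · · · · █ · · · · · ·
    · · · · · █ · · · · ·
    · · · · · █ █ · · · ·
    · · · · · · █ █ · · ·
    · · · · · · █ · · · ·
    · · · · · · · · · · ·
T1:
  2·area = 56  (B↔C swapped to make it positive)
  edge (14, 12)→(18, 0): d=(4,-12) top-left  bias=+0
  edge (18, 0)→(21, 5): d=(3,5) right/bottom  bias=-1
  edge (21, 5)→(14, 12): d=(-7,7) right/bottom  bias=-1
    (8,1)@(17, 3): e=[0,14,42] → █  [on edge]
    (9,1)@(19, 3): e=[24,4,28] → █
    (10,1)@(21, 3): e=[48,-6,14] → ·
    (8,2)@(17, 5): e=[8,20,28] → █
    (10,2)@(21, 5): e=[56,0,0] → ·  [on edge]
    (8,3)@(17, 7): e=[16,26,14] → █
    (9,3)@(19, 7): e=[40,16,0] → ·  [on edge]
    (7,4)@(15, 9): e=[0,42,14] → █  [on edge]
    (8,4)@(17, 9): e=[24,32,0] → ·  [on edge]
    (7,5)@(15, 11): e=[8,48,0] → ·  [on edge]
    (6,6)@(13, 13): e=[-8,64,0] → ·  [on edge]
    (5,7)@(11, 15): e=[-24,80,0] → ·  [on edge]
    (6,7)@(13, 15): e=[0,70,-14] → ·  [on edge]
    (4,8)@(9, 17): e=[-40,96,0] → ·  [on edge]
  covered (6 px):
    · · · · · · · · · · ·
    · · · · · · · · █ █ ·
    · · · · · · · · █ █ ·
    · · · · · · · · █ · ·
    · · · · · · · █ · · ·
    · · · · · · · · · · ·
    · · · · · · · · · · ·
    · · · · · · · · · · ·
    · · · · · · · · · · ·
T2:
  2·area = 140
  edge (12, 2)→(18, 10): d=(6,8) right/bottom  bias=-1
  edge (18, 10)→(2, 12): d=(-16,2) right/bottom  bias=-1
  edge (2, 12)→(12, 2): d=(10,-10) top-left  bias=+0
    (6,0)@(13, 1): e=[-14,154,0] → ·  [on edge]
    (5,1)@(11, 3): e=[14,126,0] → █  [on edge]
    (6,1)@(13, 3): e=[-2,122,20] → ·
    (4,2)@(9, 5): e=[42,98,0] → █  [on edge]
    (6,2)@(13, 5): e=[10,90,40] → █
    (7,2)@(15, 5): e=[-6,86,60] → ·
    (3,3)@(7, 7): e=[70,70,0] → █  [on edge]
    (7,3)@(15, 7): e=[6,54,80] → █
    (8,3)@(17, 7): e=[-10,50,100] → ·
    (2,4)@(5, 9): e=[98,42,0] → █  [on edge]
    (8,4)@(17, 9): e=[2,18,120] → █
    (9,4)@(19, 9): e=[-14,14,140] → ·
    (1,5)@(3, 11): e=[126,14,0] → █  [on edge]
    (0,6)@(1, 13): e=[154,-14,0] → ·  [on edge]
  covered (20 px):
    · · · · · · · · · · ·
    · · · · · █ · · · · ·
    · · · · █ █ █ · · · ·
    · · · █ █ █ █ █ · · ·
    · · █ █ █ █ █ █ █ · ·
    · █ █ █ █ · · · · · ·
    · · · · · · · · · · ·
    · · · · · · · · · · ·
    · · · · · · · · · · ·
T3:
  2·area = 50  (B↔C swapped to make it positive)
  edge (13, 16)→(6, 0): d=(-7,-16) top-left  bias=+0
  edge (6, 0)→(10, 2): d=(4,2) right/bottom  bias=-1
  edge (10, 2)→(13, 16): d=(3,14) right/bottom  bias=-1
    (3,0)@(7, 1): e=[9,2,39] → █
    (4,0)@(9, 1): e=[41,-2,11] → ·
    (3,1)@(7, 3): e=[-5,10,45] → ·
    (4,1)@(9, 3): e=[27,6,17] → █
    (5,1)@(11, 3): e=[59,2,-11] → ·
    (4,2)@(9, 5): e=[13,14,23] → █
    (5,2)@(11, 5): e=[45,10,-5] → ·
    (4,3)@(9, 7): e=[-1,22,29] → ·
    (5,3)@(11, 7): e=[31,18,1] → █
    (6,3)@(13, 7): e=[63,14,-27] → ·
    (5,4)@(11, 9): e=[17,26,7] → █
    (6,4)@(13, 9): e=[49,22,-21] → ·
  covered (6 px):
    · · · █ · · · · · · ·
    · · · · █ · · · · · ·
    · · · · █ · · · · · ·
    · · · · · █ · · · · ·
    · · · · · █ · · · · ·
    · · · · · █ · · · · ·
    · · · · · · · · · · ·
    · · · · · · · · · · ·
    · · · · · · · · · · ·
T4:
  2·area = 116  (B↔C swapped to make it positive)
  edge (6, 8)→(14, 2): d=(8,-6) top-left  bias=+0
  edge (14, 2)→(16, 15): d=(2,13) right/bottom  bias=-1
  edge (16, 15)→(6, 8): d=(-10,-7) top-left  bias=+0
    (6,1)@(13, 3): e=[2,15,99] → █
    (7,1)@(15, 3): e=[14,-11,113] → ·
    (5,2)@(11, 5): e=[6,45,65] → █
    (7,2)@(15, 5): e=[30,-7,93] → ·
    (4,3)@(9, 7): e=[10,75,31] → █
    (7,3)@(15, 7): e=[46,-3,73] → ·
    (4,4)@(9, 9): e=[26,79,11] → █
    (7,4)@(15, 9): e=[62,1,53] → █
    (8,4)@(17, 9): e=[74,-25,67] → ·
    (4,5)@(9, 11): e=[42,83,-9] → ·
    (5,5)@(11, 11): e=[54,57,5] → █
    (8,5)@(17, 11): e=[90,-21,47] → ·
  covered (14 px):
    · · · · · · · · · · ·
    · · · · · · █ · · · ·
    · · · · · █ █ · · · ·
    · · · · █ █ █ · · · ·
    · · · · █ █ █ █ · · ·
    · · · · · █ █ █ · · ·
    · · · · · · · █ · · ·
    · · · · · · · · · · ·
    · · · · · · · · · · ·

Final: 53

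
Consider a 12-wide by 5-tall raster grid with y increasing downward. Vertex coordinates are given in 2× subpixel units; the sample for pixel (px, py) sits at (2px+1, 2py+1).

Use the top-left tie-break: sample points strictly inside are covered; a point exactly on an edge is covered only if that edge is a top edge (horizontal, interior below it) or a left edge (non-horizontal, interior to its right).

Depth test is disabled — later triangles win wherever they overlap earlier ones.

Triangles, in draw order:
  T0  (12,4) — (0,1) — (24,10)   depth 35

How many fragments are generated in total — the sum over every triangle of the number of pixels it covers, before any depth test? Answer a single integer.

T0:
  2·area = 36  (B↔C swapped to make it positive)
  edge (12, 4)→(24, 10): d=(12,6) right/bottom  bias=-1
  edge (24, 10)→(0, 1): d=(-24,-9) top-left  bias=+0
  edge (0, 1)→(12, 4): d=(12,3) right/bottom  bias=-1
    (3,1)@(7, 3): e=[18,15,3] → █
    (4,1)@(9, 3): e=[6,33,-3] → ·
    (3,2)@(7, 5): e=[42,-33,27] → ·
    (5,2)@(11, 5): e=[18,3,15] → █
    (6,2)@(13, 5): e=[6,21,9] → █
    (7,2)@(15, 5): e=[-6,39,3] → ·
    (5,3)@(11, 7): e=[42,-45,39] → ·
    (6,3)@(13, 7): e=[30,-27,33] → ·
    (8,3)@(17, 7): e=[6,9,21] → █
    (9,3)@(19, 7): e=[-6,27,15] → ·
    (8,4)@(17, 9): e=[30,-39,45] → ·
  covered (4 px):
    · · · · · · · · · · · ·
    · · · █ · · · · · · · ·
    · · · · · █ █ · · · · ·
    · · · · · · · · █ · · ·
    · · · · · · · · · · · ·

Final: 4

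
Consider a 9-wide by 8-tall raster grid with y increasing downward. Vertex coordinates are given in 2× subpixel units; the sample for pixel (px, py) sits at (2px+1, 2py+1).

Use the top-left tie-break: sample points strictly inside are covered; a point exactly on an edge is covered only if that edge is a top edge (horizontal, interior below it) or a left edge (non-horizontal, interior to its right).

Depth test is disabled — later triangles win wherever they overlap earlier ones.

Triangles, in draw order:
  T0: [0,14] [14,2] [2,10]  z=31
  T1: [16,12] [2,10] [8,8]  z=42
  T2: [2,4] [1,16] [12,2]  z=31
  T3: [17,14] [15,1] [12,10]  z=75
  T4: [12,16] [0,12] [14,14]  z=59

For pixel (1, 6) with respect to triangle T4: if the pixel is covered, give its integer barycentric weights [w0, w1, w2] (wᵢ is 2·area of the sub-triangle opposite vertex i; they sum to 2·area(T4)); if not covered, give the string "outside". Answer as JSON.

T0:
  2·area = 32  (B↔C swapped to make it positive)
  edge (0, 14)→(2, 10): d=(2,-4) top-left  bias=+0
  edge (2, 10)→(14, 2): d=(12,-8) top-left  bias=+0
  edge (14, 2)→(0, 14): d=(-14,12) right/bottom  bias=-1
    (3,3)@(7, 7): e=[14,4,14] → X
    (4,3)@(9, 7): e=[22,20,-10] → .
    (2,4)@(5, 9): e=[10,12,10] → X
    (3,4)@(7, 9): e=[18,28,-14] → .
    (1,5)@(3, 11): e=[6,20,6] → X
    (2,5)@(5, 11): e=[14,36,-18] → .
    (0,6)@(1, 13): e=[2,28,2] → X
    (1,6)@(3, 13): e=[10,44,-22] → .
    (0,7)@(1, 15): e=[6,52,-26] → .
  covered (4 px):
    . . . . . . . . .
    . . . . . . . . .
    . . . . . . . . .
    . . . X . . . . .
    . . X . . . . . .
    . X . . . . . . .
    X . . . . . . . .
    . . . . . . . . .
T1:
  2·area = 40
  edge (16, 12)→(2, 10): d=(-14,-2) top-left  bias=+0
  edge (2, 10)→(8, 8): d=(6,-2) top-left  bias=+0
  edge (8, 8)→(16, 12): d=(8,4) right/bottom  bias=-1
    (8,2)@(17, 5): e=[100,0,-60] → .  [on edge]
    (5,3)@(11, 7): e=[60,0,-20] → .  [on edge]
    (2,4)@(5, 9): e=[20,0,20] → X  [on edge]
    (3,4)@(7, 9): e=[24,4,12] → X
    (4,4)@(9, 9): e=[28,8,4] → X
    (5,4)@(11, 9): e=[32,12,-4] → .
    (2,5)@(5, 11): e=[-8,12,36] → .
    (3,5)@(7, 11): e=[-4,16,28] → .
    (4,5)@(9, 11): e=[0,20,20] → X  [on edge]
    (5,5)@(11, 11): e=[4,24,12] → X
    (6,5)@(13, 11): e=[8,28,4] → X
    (7,5)@(15, 11): e=[12,32,-4] → .
  covered (6 px):
    . . . . . . . . .
    . . . . . . . . .
    . . . . . . . . .
    . . . . . . . . .
    . . X X X . . . .
    . . . . X X X . .
    . . . . . . . . .
    . . . . . . . . .
T2:
  2·area = 118  (B↔C swapped to make it positive)
  edge (2, 4)→(12, 2): d=(10,-2) top-left  bias=+0
  edge (12, 2)→(1, 16): d=(-11,14) right/bottom  bias=-1
  edge (1, 16)→(2, 4): d=(1,-12) top-left  bias=+0
    (8,0)@(17, 1): e=[0,-59,177] → .  [on edge]
    (3,1)@(7, 3): e=[0,59,59] → X  [on edge]
    (4,1)@(9, 3): e=[4,31,83] → X
    (5,1)@(11, 3): e=[8,3,107] → X
    (6,1)@(13, 3): e=[12,-25,131] → .
    (1,2)@(3, 5): e=[12,93,13] → X
    (2,2)@(5, 5): e=[16,65,37] → X
    (5,2)@(11, 5): e=[28,-19,109] → .
    (1,3)@(3, 7): e=[32,71,15] → X
    (4,3)@(9, 7): e=[44,-13,87] → .
    (1,4)@(3, 9): e=[52,49,17] → X
    (3,4)@(7, 9): e=[60,-7,65] → .
  covered (14 px):
    . . . . . . . . .
    . . . X X X . . .
    . X X X X . . . .
    . X X X . . . . .
    . X X . . . . . .
    . X . . . . . . .
    . X . . . . . . .
    . . . . . . . . .
T3:
  2·area = 57  (B↔C swapped to make it positive)
  edge (17, 14)→(12, 10): d=(-5,-4) top-left  bias=+0
  edge (12, 10)→(15, 1): d=(3,-9) top-left  bias=+0
  edge (15, 1)→(17, 14): d=(2,13) right/bottom  bias=-1
    (7,0)@(15, 1): e=[57,0,0] → .  [on edge]
    (7,1)@(15, 3): e=[47,6,4] → X
    (8,1)@(17, 3): e=[55,24,-22] → .
    (7,2)@(15, 5): e=[37,12,8] → X
    (8,2)@(17, 5): e=[45,30,-18] → .
    (6,3)@(13, 7): e=[19,0,38] → X  [on edge]
    (8,3)@(17, 7): e=[35,36,-14] → .
    (6,4)@(13, 9): e=[9,6,42] → X
    (8,4)@(17, 9): e=[25,42,-10] → .
    (6,5)@(13, 11): e=[-1,12,46] → .
    (7,5)@(15, 11): e=[7,30,20] → X
    (8,5)@(17, 11): e=[15,48,-6] → .
    (5,6)@(11, 13): e=[-19,0,76] → .  [on edge]
  covered (7 px):
    . . . . . . . . .
    . . . . . . . X .
    . . . . . . . X .
    . . . . . . X X .
    . . . . . . X X .
    . . . . . . . X .
    . . . . . . . . .
    . . . . . . . . .
T4:
  2·area = 32
  edge (12, 16)→(0, 12): d=(-12,-4) top-left  bias=+0
  edge (0, 12)→(14, 14): d=(14,2) right/bottom  bias=-1
  edge (14, 14)→(12, 16): d=(-2,2) right/bottom  bias=-1
    (8,5)@(17, 11): e=[80,-48,0] → .  [on edge]
    (1,6)@(3, 13): e=[0,8,24] → X  [on edge]
    (2,6)@(5, 13): e=[8,4,20] → X
    (3,6)@(7, 13): e=[16,0,16] → .  [on edge]
    (7,6)@(15, 13): e=[48,-16,0] → .  [on edge]
    (1,7)@(3, 15): e=[-24,36,20] → .
    (2,7)@(5, 15): e=[-16,32,16] → .
    (4,7)@(9, 15): e=[0,24,8] → X  [on edge]
    (5,7)@(11, 15): e=[8,20,4] → X
    (6,7)@(13, 15): e=[16,16,0] → .  [on edge]
  covered (4 px):
    . . . . . . . . .
    . . . . . . . . .
    . . . . . . . . .
    . . . . . . . . .
    . . . . . . . . .
    . . . . . . . . .
    . X X . . . . . .
    . . . . X X . . .

Answer: [8,24,0]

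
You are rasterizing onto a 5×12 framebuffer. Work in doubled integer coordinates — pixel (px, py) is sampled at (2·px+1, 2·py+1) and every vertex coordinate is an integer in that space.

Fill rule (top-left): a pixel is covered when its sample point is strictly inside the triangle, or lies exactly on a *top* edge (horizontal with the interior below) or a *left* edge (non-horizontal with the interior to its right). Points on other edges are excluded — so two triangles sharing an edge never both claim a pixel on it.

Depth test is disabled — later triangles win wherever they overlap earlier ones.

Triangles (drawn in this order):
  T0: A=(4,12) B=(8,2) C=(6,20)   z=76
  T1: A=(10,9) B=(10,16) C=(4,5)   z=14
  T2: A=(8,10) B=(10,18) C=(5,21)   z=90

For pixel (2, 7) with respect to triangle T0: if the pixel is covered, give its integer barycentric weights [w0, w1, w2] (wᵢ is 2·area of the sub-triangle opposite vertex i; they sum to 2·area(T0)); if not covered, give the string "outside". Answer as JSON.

T0:
  2·area = 52
  edge (4, 12)→(8, 2): d=(4,-10) top-left  bias=+0
  edge (8, 2)→(6, 20): d=(-2,18) right/bottom  bias=-1
  edge (6, 20)→(4, 12): d=(-2,-8) top-left  bias=+0
    (3,2)@(7, 5): e=[2,12,38] → █
    (4,2)@(9, 5): e=[22,-24,54] → ·
    (3,3)@(7, 7): e=[10,8,34] → █
    (4,3)@(9, 7): e=[30,-28,50] → ·
    (3,4)@(7, 9): e=[18,4,30] → █
    (4,4)@(9, 9): e=[38,-32,46] → ·
    (2,5)@(5, 11): e=[6,36,10] → █
    (3,5)@(7, 11): e=[26,0,26] → ·  [on edge]
    (2,6)@(5, 13): e=[14,32,6] → █
    (3,6)@(7, 13): e=[34,-4,22] → ·
    (2,7)@(5, 15): e=[22,28,2] → █
    (3,7)@(7, 15): e=[42,-8,18] → ·
  covered (6 px):
    · · · · ·
    · · · · ·
    · · · █ ·
    · · · █ ·
    · · · █ ·
    · · █ · ·
    · · █ · ·
    · · █ · ·
    · · · · ·
    · · · · ·
    · · · · ·
    · · · · ·
T1:
  2·area = 42
  edge (10, 9)→(10, 16): d=(0,7) right/bottom  bias=-1
  edge (10, 16)→(4, 5): d=(-6,-11) top-left  bias=+0
  edge (4, 5)→(10, 9): d=(6,4) right/bottom  bias=-1
    (0,1)@(1, 3): e=[63,-21,0] → ·  [on edge]
    (3,3)@(7, 7): e=[21,21,0] → ·  [on edge]
    (3,4)@(7, 9): e=[21,9,12] → █
    (4,4)@(9, 9): e=[7,31,4] → █
    (3,5)@(7, 11): e=[21,-3,24] → ·
    (4,5)@(9, 11): e=[7,19,16] → █
    (4,6)@(9, 13): e=[7,7,28] → █
    (4,7)@(9, 15): e=[7,-5,40] → ·
  covered (4 px):
    · · · · ·
    · · · · ·
    · · · · ·
    · · · · ·
    · · · █ █
    · · · · █
    · · · · █
    · · · · ·
    · · · · ·
    · · · · ·
    · · · · ·
    · · · · ·
T2:
  2·area = 46
  edge (8, 10)→(10, 18): d=(2,8) right/bottom  bias=-1
  edge (10, 18)→(5, 21): d=(-5,3) right/bottom  bias=-1
  edge (5, 21)→(8, 10): d=(3,-11) top-left  bias=+0
    (3,7)@(7, 15): e=[18,24,4] → █
    (4,7)@(9, 15): e=[2,18,26] → █
    (3,8)@(7, 17): e=[22,14,10] → █
    (3,9)@(7, 19): e=[26,4,16] → █
    (4,9)@(9, 19): e=[10,-2,38] → ·
    (2,10)@(5, 21): e=[46,0,0] → ·  [on edge]
    (3,10)@(7, 21): e=[30,-6,22] → ·
  covered (5 px):
    · · · · ·
    · · · · ·
    · · · · ·
    · · · · ·
    · · · · ·
    · · · · ·
    · · · · ·
    · · · █ █
    · · · █ █
    · · · █ ·
    · · · · ·
    · · · · ·

Result: [28,2,22]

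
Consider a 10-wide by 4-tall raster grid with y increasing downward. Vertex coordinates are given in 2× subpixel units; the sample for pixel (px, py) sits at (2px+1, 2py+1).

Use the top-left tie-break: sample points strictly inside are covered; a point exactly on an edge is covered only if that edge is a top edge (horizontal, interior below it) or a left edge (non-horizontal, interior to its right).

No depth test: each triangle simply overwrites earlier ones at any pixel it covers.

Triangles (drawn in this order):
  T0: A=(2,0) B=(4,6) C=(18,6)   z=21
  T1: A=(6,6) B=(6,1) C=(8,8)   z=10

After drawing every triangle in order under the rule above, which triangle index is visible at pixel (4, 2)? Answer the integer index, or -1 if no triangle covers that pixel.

T0:
  2·area = 84  (B↔C swapped to make it positive)
  edge (2, 0)→(18, 6): d=(16,6) right/bottom  bias=-1
  edge (18, 6)→(4, 6): d=(-14,0) right/bottom  bias=-1
  edge (4, 6)→(2, 0): d=(-2,-6) top-left  bias=+0
    (1,0)@(3, 1): e=[10,70,4] → X
    (2,0)@(5, 1): e=[-2,70,16] → .
    (1,1)@(3, 3): e=[42,42,0] → X  [on edge]
    (2,1)@(5, 3): e=[30,42,12] → X
    (3,1)@(7, 3): e=[18,42,24] → X
    (4,1)@(9, 3): e=[6,42,36] → X
    (5,1)@(11, 3): e=[-6,42,48] → .
    (1,2)@(3, 5): e=[74,14,-4] → .
    (2,2)@(5, 5): e=[62,14,8] → X
    (5,2)@(11, 5): e=[26,14,44] → X
    (6,2)@(13, 5): e=[14,14,56] → X
    (7,2)@(15, 5): e=[2,14,68] → X
  covered (11 px):
    . X . . . . . . . .
    . X X X X . . . . .
    . . X X X X X X . .
    . . . . . . . . . .
T1:
  2·area = 10
  edge (6, 6)→(6, 1): d=(0,-5) top-left  bias=+0
  edge (6, 1)→(8, 8): d=(2,7) right/bottom  bias=-1
  edge (8, 8)→(6, 6): d=(-2,-2) top-left  bias=+0
    (0,0)@(1, 1): e=[-25,35,0] → .  [on edge]
    (1,1)@(3, 3): e=[-15,25,0] → .  [on edge]
    (2,2)@(5, 5): e=[-5,15,0] → .  [on edge]
    (3,2)@(7, 5): e=[5,1,4] → X
    (4,2)@(9, 5): e=[15,-13,8] → .
    (3,3)@(7, 7): e=[5,5,0] → X  [on edge]
    (4,3)@(9, 7): e=[15,-9,4] → .
  covered (2 px):
    . . . . . . . . . .
    . . . . . . . . . .
    . . . X . . . . . .
    . . . X . . . . . .

Z-buffer (winner per pixel, '.' = empty):
  . 0 . . . . . . . .
  . 0 0 0 0 . . . . .
  . . 0 1 0 0 0 0 . .
  . . . 1 . . . . . .

Answer: 0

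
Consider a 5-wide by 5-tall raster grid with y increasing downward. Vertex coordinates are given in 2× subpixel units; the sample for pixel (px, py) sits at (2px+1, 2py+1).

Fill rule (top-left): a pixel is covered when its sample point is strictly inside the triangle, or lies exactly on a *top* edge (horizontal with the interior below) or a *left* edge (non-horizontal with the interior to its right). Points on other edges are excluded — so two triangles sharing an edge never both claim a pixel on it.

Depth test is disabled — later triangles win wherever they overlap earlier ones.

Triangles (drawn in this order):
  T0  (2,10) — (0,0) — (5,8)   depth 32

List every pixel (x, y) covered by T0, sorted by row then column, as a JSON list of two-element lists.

T0:
  2·area = 34
  edge (2, 10)→(0, 0): d=(-2,-10) top-left  bias=+0
  edge (0, 0)→(5, 8): d=(5,8) right/bottom  bias=-1
  edge (5, 8)→(2, 10): d=(-3,2) right/bottom  bias=-1
    (0,1)@(1, 3): e=[4,7,23] → #
    (1,1)@(3, 3): e=[24,-9,19] → ·
    (0,2)@(1, 5): e=[0,17,17] → #  [on edge]
    (1,2)@(3, 5): e=[20,1,13] → #
    (2,2)@(5, 5): e=[40,-15,9] → ·
    (0,3)@(1, 7): e=[-4,27,11] → ·
    (1,3)@(3, 7): e=[16,11,7] → #
    (2,3)@(5, 7): e=[36,-5,3] → ·
    (1,4)@(3, 9): e=[12,21,1] → #
    (2,4)@(5, 9): e=[32,5,-3] → ·
  covered (5 px):
    · · · · ·
    # · · · ·
    # # · · ·
    · # · · ·
    · # · · ·

Final: [[0,1],[0,2],[1,2],[1,3],[1,4]]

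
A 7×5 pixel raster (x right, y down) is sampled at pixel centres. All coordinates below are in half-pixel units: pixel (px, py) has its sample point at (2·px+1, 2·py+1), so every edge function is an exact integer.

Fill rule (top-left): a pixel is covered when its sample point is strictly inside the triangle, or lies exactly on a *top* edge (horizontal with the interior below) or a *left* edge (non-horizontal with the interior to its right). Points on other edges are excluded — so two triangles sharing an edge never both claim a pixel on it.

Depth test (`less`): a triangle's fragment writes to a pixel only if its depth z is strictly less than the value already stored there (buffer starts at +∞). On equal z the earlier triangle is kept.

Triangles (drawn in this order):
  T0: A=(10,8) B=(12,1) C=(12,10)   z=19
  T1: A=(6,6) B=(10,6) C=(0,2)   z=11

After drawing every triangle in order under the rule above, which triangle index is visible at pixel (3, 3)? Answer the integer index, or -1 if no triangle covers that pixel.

T0:
  2·area = 18
  edge (10, 8)→(12, 1): d=(2,-7) top-left  bias=+0
  edge (12, 1)→(12, 10): d=(0,9) right/bottom  bias=-1
  edge (12, 10)→(10, 8): d=(-2,-2) top-left  bias=+0
    (1,0)@(3, 1): e=[-63,81,0] → ·  [on edge]
    (2,1)@(5, 3): e=[-45,63,0] → ·  [on edge]
    (3,2)@(7, 5): e=[-27,45,0] → ·  [on edge]
    (5,2)@(11, 5): e=[1,9,8] → █
    (6,2)@(13, 5): e=[15,-9,12] → ·
    (4,3)@(9, 7): e=[-9,27,0] → ·  [on edge]
    (5,3)@(11, 7): e=[5,9,4] → █
    (6,3)@(13, 7): e=[19,-9,8] → ·
    (5,4)@(11, 9): e=[9,9,0] → █  [on edge]
    (6,4)@(13, 9): e=[23,-9,4] → ·
  covered (3 px):
    · · · · · · ·
    · · · · · · ·
    · · · · · █ ·
    · · · · · █ ·
    · · · · · █ ·
T1:
  2·area = 16  (B↔C swapped to make it positive)
  edge (6, 6)→(0, 2): d=(-6,-4) top-left  bias=+0
  edge (0, 2)→(10, 6): d=(10,4) right/bottom  bias=-1
  edge (10, 6)→(6, 6): d=(-4,0) right/bottom  bias=-1
    (2,2)@(5, 5): e=[2,10,4] → █
    (3,2)@(7, 5): e=[10,2,4] → █
    (4,2)@(9, 5): e=[18,-6,4] → ·
    (2,3)@(5, 7): e=[-10,30,-4] → ·
    (3,3)@(7, 7): e=[-2,22,-4] → ·
  covered (2 px):
    · · · · · · ·
    · · · · · · ·
    · · █ █ · · ·
    · · · · · · ·
    · · · · · · ·

Z-buffer (winner per pixel, '.' = empty):
  . . . . . . .
  . . . . . . .
  . . 1 1 . 0 .
  . . . . . 0 .
  . . . . . 0 .

Final: -1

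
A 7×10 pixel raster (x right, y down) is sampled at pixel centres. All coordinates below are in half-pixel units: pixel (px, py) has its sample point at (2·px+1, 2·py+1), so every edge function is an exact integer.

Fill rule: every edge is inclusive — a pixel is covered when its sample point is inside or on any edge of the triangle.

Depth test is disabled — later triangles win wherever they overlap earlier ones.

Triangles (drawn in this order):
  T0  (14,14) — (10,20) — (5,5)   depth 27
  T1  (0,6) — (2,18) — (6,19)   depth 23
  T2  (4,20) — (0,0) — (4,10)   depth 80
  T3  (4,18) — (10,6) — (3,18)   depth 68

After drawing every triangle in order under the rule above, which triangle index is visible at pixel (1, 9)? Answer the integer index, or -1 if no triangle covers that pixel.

T0:
  2·area = 90
  edge (14, 14)→(10, 20): d=(-4,6) inclusive
  edge (10, 20)→(5, 5): d=(-5,-15) inclusive
  edge (5, 5)→(14, 14): d=(9,9) inclusive
    (0,0)@(1, 1): e=[130,-40,0] → ·  [on edge]
    (1,1)@(3, 3): e=[110,-20,0] → ·  [on edge]
    (2,2)@(5, 5): e=[90,0,0] → #  [on edge]
    (3,2)@(7, 5): e=[78,30,-18] → ·
    (2,3)@(5, 7): e=[82,-10,18] → ·
    (3,3)@(7, 7): e=[70,20,0] → #  [on edge]
    (4,3)@(9, 7): e=[58,50,-18] → ·
    (3,4)@(7, 9): e=[62,10,18] → #
    (4,4)@(9, 9): e=[50,40,0] → #  [on edge]
    (5,4)@(11, 9): e=[38,70,-18] → ·
    (3,5)@(7, 11): e=[54,0,36] → #  [on edge]
    (5,5)@(11, 11): e=[30,60,0] → #  [on edge]
    (6,6)@(13, 13): e=[10,80,0] → #  [on edge]
    (4,8)@(9, 17): e=[18,0,72] → #  [on edge]
  covered (15 px):
    · · · · · · ·
    · · · · · · ·
    · · # · · · ·
    · · · # · · ·
    · · · # # · ·
    · · · # # # ·
    · · · · # # #
    · · · · # # #
    · · · · # # ·
    · · · · · · ·
T1:
  2·area = 46  (B↔C swapped to make it positive)
  edge (0, 6)→(6, 19): d=(6,13) inclusive
  edge (6, 19)→(2, 18): d=(-4,-1) inclusive
  edge (2, 18)→(0, 6): d=(-2,-12) inclusive
    (0,4)@(1, 9): e=[5,35,6] → #
    (1,4)@(3, 9): e=[-21,37,30] → ·
    (0,5)@(1, 11): e=[17,27,2] → #
    (1,5)@(3, 11): e=[-9,29,26] → ·
    (0,6)@(1, 13): e=[29,19,-2] → ·
    (1,6)@(3, 13): e=[3,21,22] → #
    (2,6)@(5, 13): e=[-23,23,46] → ·
    (1,7)@(3, 15): e=[15,13,18] → #
    (2,7)@(5, 15): e=[-11,15,42] → ·
    (1,8)@(3, 17): e=[27,5,14] → #
    (2,8)@(5, 17): e=[1,7,38] → #
    (3,8)@(7, 17): e=[-25,9,62] → ·
  covered (6 px):
    · · · · · · ·
    · · · · · · ·
    · · · · · · ·
    · · · · · · ·
    # · · · · · ·
    # · · · · · ·
    · # · · · · ·
    · # · · · · ·
    · # # · · · ·
    · · · · · · ·
T2:
  2·area = 40
  edge (4, 20)→(0, 0): d=(-4,-20) inclusive
  edge (0, 0)→(4, 10): d=(4,10) inclusive
  edge (4, 10)→(4, 20): d=(0,10) inclusive
    (0,1)@(1, 3): e=[8,2,30] → #
    (1,1)@(3, 3): e=[48,-18,10] → ·
    (0,2)@(1, 5): e=[0,10,30] → #  [on edge]
    (1,2)@(3, 5): e=[40,-10,10] → ·
    (0,3)@(1, 7): e=[-8,18,30] → ·
    (1,4)@(3, 9): e=[24,6,10] → #
    (2,4)@(5, 9): e=[64,-14,-10] → ·
    (1,5)@(3, 11): e=[16,14,10] → #
    (2,5)@(5, 11): e=[56,-6,-10] → ·
    (1,6)@(3, 13): e=[8,22,10] → #
    (2,6)@(5, 13): e=[48,2,-10] → ·
    (1,7)@(3, 15): e=[0,30,10] → #  [on edge]
  covered (6 px):
    · · · · · · ·
    # · · · · · ·
    # · · · · · ·
    · · · · · · ·
    · # · · · · ·
    · # · · · · ·
    · # · · · · ·
    · # · · · · ·
    · · · · · · ·
    · · · · · · ·
T3:
  2·area = 12  (B↔C swapped to make it positive)
  edge (4, 18)→(3, 18): d=(-1,0) inclusive
  edge (3, 18)→(10, 6): d=(7,-12) inclusive
  edge (10, 6)→(4, 18): d=(-6,12) inclusive
    (2,7)@(5, 15): e=[3,3,6] → #
    (3,7)@(7, 15): e=[3,27,-18] → ·
    (2,8)@(5, 17): e=[1,17,-6] → ·
  covered (1 px):
    · · · · · · ·
    · · · · · · ·
    · · · · · · ·
    · · · · · · ·
    · · · · · · ·
    · · · · · · ·
    · · · · · · ·
    · · # · · · ·
    · · · · · · ·
    · · · · · · ·

Z-buffer (winner per pixel, '.' = empty):
  . . . . . . .
  2 . . . . . .
  2 . 0 . . . .
  . . . 0 . . .
  1 2 . 0 0 . .
  1 2 . 0 0 0 .
  . 2 . . 0 0 0
  . 2 3 . 0 0 0
  . 1 1 . 0 0 .
  . . . . . . .

Result: -1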